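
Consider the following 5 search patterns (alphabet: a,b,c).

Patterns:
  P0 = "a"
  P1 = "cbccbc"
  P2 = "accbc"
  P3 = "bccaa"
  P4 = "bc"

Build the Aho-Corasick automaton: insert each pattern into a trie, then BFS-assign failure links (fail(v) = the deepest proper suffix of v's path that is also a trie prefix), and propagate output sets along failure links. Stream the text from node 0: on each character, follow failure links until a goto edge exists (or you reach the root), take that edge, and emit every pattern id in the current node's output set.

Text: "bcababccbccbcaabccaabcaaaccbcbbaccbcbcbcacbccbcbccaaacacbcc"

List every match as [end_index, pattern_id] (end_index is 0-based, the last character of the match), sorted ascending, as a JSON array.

Build:
Trie nodes:
  0='ε' goto a→1 b→12 c→2
  1='a' goto c→8  [P0 ends]
  2='c' goto b→3
  3='cb' goto c→4
  4='cbc' goto c→5
  5='cbcc' goto b→6
  6='cbccb' goto c→7
  7='cbccbc' goto ·  [P1 ends]
  8='ac' goto c→9
  9='acc' goto b→10
  10='accb' goto c→11
  11='accbc' goto ·  [P2 ends]
  12='b' goto c→13
  13='bc' goto c→14  [P4 ends]
  14='bcc' goto a→15
  15='bcca' goto a→16
  16='bccaa' goto ·  [P3 ends]

BFS fail/out derivation:
  n1('a'): parent n0 fail=0; on 'a' 0 → fail=0;  out {0}∪∅={0}
  n2('c'): parent n0 fail=0; on 'c' 0 → fail=0;  out ∅∪∅=∅
  n12('b'): parent n0 fail=0; on 'b' 0 → fail=0;  out ∅∪∅=∅
  n3('cb'): parent n2 fail=0; on 'b' 0 → fail=12;  out ∅∪∅=∅
  n8('ac'): parent n1 fail=0; on 'c' 0 → fail=2;  out ∅∪∅=∅
  n13('bc'): parent n12 fail=0; on 'c' 0 → fail=2;  out {4}∪∅={4}
  n4('cbc'): parent n3 fail=12; on 'c' 12 → fail=13;  out ∅∪{4}={4}
  n9('acc'): parent n8 fail=2; on 'c' 2→0 → fail=2;  out ∅∪∅=∅
  n14('bcc'): parent n13 fail=2; on 'c' 2→0 → fail=2;  out ∅∪∅=∅
  n5('cbcc'): parent n4 fail=13; on 'c' 13 → fail=14;  out ∅∪∅=∅
  n10('accb'): parent n9 fail=2; on 'b' 2 → fail=3;  out ∅∪∅=∅
  n15('bcca'): parent n14 fail=2; on 'a' 2→0 → fail=1;  out ∅∪{0}={0}
  n6('cbccb'): parent n5 fail=14; on 'b' 14→2 → fail=3;  out ∅∪∅=∅
  n11('accbc'): parent n10 fail=3; on 'c' 3 → fail=4;  out {2}∪{4}={2,4}
  n16('bccaa'): parent n15 fail=1; on 'a' 1→0 → fail=1;  out {3}∪{0}={0,3}
  n7('cbccbc'): parent n6 fail=3; on 'c' 3 → fail=4;  out {1}∪{4}={1,4}

Run:
pos 0 'b': at 12
pos 1 'c': at 13  ** P4@[0:1]
pos 2 'a': at 1 (via fail)  ** P0@[2:2]
pos 3 'b': at 12 (via fail)
pos 4 'a': at 1 (via fail)  ** P0@[4:4]
pos 5 'b': at 12 (via fail)
pos 6 'c': at 13  ** P4@[5:6]
pos 7 'c': at 14
pos 8 'b': at 3 (via fail)
pos 9 'c': at 4  ** P4@[8:9]
pos 10 'c': at 5
pos 11 'b': at 6
pos 12 'c': at 7  ** P1@[7:12],P4@[11:12]
pos 13 'a': at 1 (via fail)  ** P0@[13:13]
pos 14 'a': at 1 (via fail)  ** P0@[14:14]
pos 15 'b': at 12 (via fail)
pos 16 'c': at 13  ** P4@[15:16]
pos 17 'c': at 14
pos 18 'a': at 15  ** P0@[18:18]
pos 19 'a': at 16  ** P0@[19:19],P3@[15:19]
pos 20 'b': at 12 (via fail)
pos 21 'c': at 13  ** P4@[20:21]
pos 22 'a': at 1 (via fail)  ** P0@[22:22]
pos 23 'a': at 1 (via fail)  ** P0@[23:23]
pos 24 'a': at 1 (via fail)  ** P0@[24:24]
pos 25 'c': at 8
pos 26 'c': at 9
pos 27 'b': at 10
pos 28 'c': at 11  ** P2@[24:28],P4@[27:28]
pos 29 'b': at 3 (via fail)
pos 30 'b': at 12 (via fail)
pos 31 'a': at 1 (via fail)  ** P0@[31:31]
pos 32 'c': at 8
pos 33 'c': at 9
pos 34 'b': at 10
pos 35 'c': at 11  ** P2@[31:35],P4@[34:35]
pos 36 'b': at 3 (via fail)
pos 37 'c': at 4  ** P4@[36:37]
pos 38 'b': at 3 (via fail)
pos 39 'c': at 4  ** P4@[38:39]
pos 40 'a': at 1 (via fail)  ** P0@[40:40]
pos 41 'c': at 8
pos 42 'b': at 3 (via fail)
pos 43 'c': at 4  ** P4@[42:43]
pos 44 'c': at 5
pos 45 'b': at 6
pos 46 'c': at 7  ** P1@[41:46],P4@[45:46]
pos 47 'b': at 3 (via fail)
pos 48 'c': at 4  ** P4@[47:48]
pos 49 'c': at 5
pos 50 'a': at 15 (via fail)  ** P0@[50:50]
pos 51 'a': at 16  ** P0@[51:51],P3@[47:51]
pos 52 'a': at 1 (via fail)  ** P0@[52:52]
pos 53 'c': at 8
pos 54 'a': at 1 (via fail)  ** P0@[54:54]
pos 55 'c': at 8
pos 56 'b': at 3 (via fail)
pos 57 'c': at 4  ** P4@[56:57]
pos 58 'c': at 5

All matches (sorted): [[1,4],[2,0],[4,0],[6,4],[9,4],[12,1],[12,4],[13,0],[14,0],[16,4],[18,0],[19,0],[19,3],[21,4],[22,0],[23,0],[24,0],[28,2],[28,4],[31,0],[35,2],[35,4],[37,4],[39,4],[40,0],[43,4],[46,1],[46,4],[48,4],[50,0],[51,0],[51,3],[52,0],[54,0],[57,4]]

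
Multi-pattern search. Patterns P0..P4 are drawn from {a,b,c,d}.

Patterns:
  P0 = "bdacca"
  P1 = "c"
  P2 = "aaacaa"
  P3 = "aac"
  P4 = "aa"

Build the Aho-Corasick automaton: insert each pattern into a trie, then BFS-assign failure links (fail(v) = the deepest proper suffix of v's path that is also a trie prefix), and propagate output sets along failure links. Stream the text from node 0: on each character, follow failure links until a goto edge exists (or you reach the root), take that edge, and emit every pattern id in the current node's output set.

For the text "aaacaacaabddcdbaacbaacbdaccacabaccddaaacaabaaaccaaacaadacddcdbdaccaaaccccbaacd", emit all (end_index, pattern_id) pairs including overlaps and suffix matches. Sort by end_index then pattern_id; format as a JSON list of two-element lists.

Build automaton:
Trie nodes:
  0='ε' goto a→8 b→1 c→7
  1='b' goto d→2
  2='bd' goto a→3
  3='bda' goto c→4
  4='bdac' goto c→5
  5='bdacc' goto a→6
  6='bdacca' goto ·  [P0 ends]
  7='c' goto ·  [P1 ends]
  8='a' goto a→9
  9='aa' goto a→10 c→14  [P4 ends]
  10='aaa' goto c→11
  11='aaac' goto a→12
  12='aaaca' goto a→13
  13='aaacaa' goto ·  [P2 ends]
  14='aac' goto ·  [P3 ends]

Failure links (BFS by depth):
  n1('b'): parent n0 fail=0; on 'b' 0 → fail=0;  out ∅∪∅=∅
  n7('c'): parent n0 fail=0; on 'c' 0 → fail=0;  out {1}∪∅={1}
  n8('a'): parent n0 fail=0; on 'a' 0 → fail=0;  out ∅∪∅=∅
  n2('bd'): parent n1 fail=0; on 'd' 0 → fail=0;  out ∅∪∅=∅
  n9('aa'): parent n8 fail=0; on 'a' 0 → fail=8;  out {4}∪∅={4}
  n3('bda'): parent n2 fail=0; on 'a' 0 → fail=8;  out ∅∪∅=∅
  n10('aaa'): parent n9 fail=8; on 'a' 8 → fail=9;  out ∅∪{4}={4}
  n14('aac'): parent n9 fail=8; on 'c' 8→0 → fail=7;  out {3}∪{1}={1,3}
  n4('bdac'): parent n3 fail=8; on 'c' 8→0 → fail=7;  out ∅∪{1}={1}
  n11('aaac'): parent n10 fail=9; on 'c' 9 → fail=14;  out ∅∪{1,3}={1,3}
  n5('bdacc'): parent n4 fail=7; on 'c' 7→0 → fail=7;  out ∅∪{1}={1}
  n12('aaaca'): parent n11 fail=14; on 'a' 14→7→0 → fail=8;  out ∅∪∅=∅
  n6('bdacca'): parent n5 fail=7; on 'a' 7→0 → fail=8;  out {0}∪∅={0}
  n13('aaacaa'): parent n12 fail=8; on 'a' 8 → fail=9;  out {2}∪{4}={2,4}

Text stream:
i=0 'a': node 0→8
i=1 'a': node 8→9  → match P4@[0:1]
i=2 'a': node 9→10  → match P4@[1:2]
i=3 'c': node 10→11  → match P1@[3:3],P3@[1:3]
i=4 'a': node 11→12
i=5 'a': node 12→13  → match P2@[0:5],P4@[4:5]
i=6 'c': node 13→14 ·f  → match P1@[6:6],P3@[4:6]
i=7 'a': node 14→8 ·f
i=8 'a': node 8→9  → match P4@[7:8]
i=9 'b': node 9→1 ·f
i=10 'd': node 1→2
i=11 'd': node 2→0 ·f
i=12 'c': node 0→7  → match P1@[12:12]
i=13 'd': node 7→0 ·f
i=14 'b': node 0→1
i=15 'a': node 1→8 ·f
i=16 'a': node 8→9  → match P4@[15:16]
i=17 'c': node 9→14  → match P1@[17:17],P3@[15:17]
i=18 'b': node 14→1 ·f
i=19 'a': node 1→8 ·f
i=20 'a': node 8→9  → match P4@[19:20]
i=21 'c': node 9→14  → match P1@[21:21],P3@[19:21]
i=22 'b': node 14→1 ·f
i=23 'd': node 1→2
i=24 'a': node 2→3
i=25 'c': node 3→4  → match P1@[25:25]
i=26 'c': node 4→5  → match P1@[26:26]
i=27 'a': node 5→6  → match P0@[22:27]
i=28 'c': node 6→7 ·f  → match P1@[28:28]
i=29 'a': node 7→8 ·f
i=30 'b': node 8→1 ·f
i=31 'a': node 1→8 ·f
i=32 'c': node 8→7 ·f  → match P1@[32:32]
i=33 'c': node 7→7 ·f  → match P1@[33:33]
i=34 'd': node 7→0 ·f
i=35 'd': node 0→0
i=36 'a': node 0→8
i=37 'a': node 8→9  → match P4@[36:37]
i=38 'a': node 9→10  → match P4@[37:38]
i=39 'c': node 10→11  → match P1@[39:39],P3@[37:39]
i=40 'a': node 11→12
i=41 'a': node 12→13  → match P2@[36:41],P4@[40:41]
i=42 'b': node 13→1 ·f
i=43 'a': node 1→8 ·f
i=44 'a': node 8→9  → match P4@[43:44]
i=45 'a': node 9→10  → match P4@[44:45]
i=46 'c': node 10→11  → match P1@[46:46],P3@[44:46]
i=47 'c': node 11→7 ·f  → match P1@[47:47]
i=48 'a': node 7→8 ·f
i=49 'a': node 8→9  → match P4@[48:49]
i=50 'a': node 9→10  → match P4@[49:50]
i=51 'c': node 10→11  → match P1@[51:51],P3@[49:51]
i=52 'a': node 11→12
i=53 'a': node 12→13  → match P2@[48:53],P4@[52:53]
i=54 'd': node 13→0 ·f
i=55 'a': node 0→8
i=56 'c': node 8→7 ·f  → match P1@[56:56]
i=57 'd': node 7→0 ·f
i=58 'd': node 0→0
i=59 'c': node 0→7  → match P1@[59:59]
i=60 'd': node 7→0 ·f
i=61 'b': node 0→1
i=62 'd': node 1→2
i=63 'a': node 2→3
i=64 'c': node 3→4  → match P1@[64:64]
i=65 'c': node 4→5  → match P1@[65:65]
i=66 'a': node 5→6  → match P0@[61:66]
i=67 'a': node 6→9 ·f  → match P4@[66:67]
i=68 'a': node 9→10  → match P4@[67:68]
i=69 'c': node 10→11  → match P1@[69:69],P3@[67:69]
i=70 'c': node 11→7 ·f  → match P1@[70:70]
i=71 'c': node 7→7 ·f  → match P1@[71:71]
i=72 'c': node 7→7 ·f  → match P1@[72:72]
i=73 'b': node 7→1 ·f
i=74 'a': node 1→8 ·f
i=75 'a': node 8→9  → match P4@[74:75]
i=76 'c': node 9→14  → match P1@[76:76],P3@[74:76]
i=77 'd': node 14→0 ·f

Matches: [[1,4],[2,4],[3,1],[3,3],[5,2],[5,4],[6,1],[6,3],[8,4],[12,1],[16,4],[17,1],[17,3],[20,4],[21,1],[21,3],[25,1],[26,1],[27,0],[28,1],[32,1],[33,1],[37,4],[38,4],[39,1],[39,3],[41,2],[41,4],[44,4],[45,4],[46,1],[46,3],[47,1],[49,4],[50,4],[51,1],[51,3],[53,2],[53,4],[56,1],[59,1],[64,1],[65,1],[66,0],[67,4],[68,4],[69,1],[69,3],[70,1],[71,1],[72,1],[75,4],[76,1],[76,3]]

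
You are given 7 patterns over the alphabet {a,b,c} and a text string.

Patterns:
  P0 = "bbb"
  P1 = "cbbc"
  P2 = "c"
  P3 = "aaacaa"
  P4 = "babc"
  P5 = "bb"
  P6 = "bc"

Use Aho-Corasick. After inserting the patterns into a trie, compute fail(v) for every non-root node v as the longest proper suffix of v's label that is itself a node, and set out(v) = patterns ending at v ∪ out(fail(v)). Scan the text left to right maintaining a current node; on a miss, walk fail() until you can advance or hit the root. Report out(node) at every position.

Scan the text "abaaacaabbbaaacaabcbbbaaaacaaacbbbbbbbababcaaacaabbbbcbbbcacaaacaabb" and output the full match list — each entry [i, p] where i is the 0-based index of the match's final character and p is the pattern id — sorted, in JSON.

Construct AC machine:
Trie (insert patterns):
  n0 'ε': a→8 b→1 c→4
  n1 'b': a→14 b→2 c→17
  n2 'bb': b→3  [P5 ends]
  n3 'bbb': ·  [P0 ends]
  n4 'c': b→5  [P2 ends]
  n5 'cb': b→6
  n6 'cbb': c→7
  n7 'cbbc': ·  [P1 ends]
  n8 'a': a→9
  n9 'aa': a→10
  n10 'aaa': c→11
  n11 'aaac': a→12
  n12 'aaaca': a→13
  n13 'aaacaa': ·  [P3 ends]
  n14 'ba': b→15
  n15 'bab': c→16
  n16 'babc': ·  [P4 ends]
  n17 'bc': ·  [P6 ends]

BFS fail/out derivation:
  fail(1) 'b': from fail(0)=0 chase 'b': 0 ⇒ 0;  out=∅∪out(0)=∅
  fail(4) 'c': from fail(0)=0 chase 'c': 0 ⇒ 0;  out={2}∪out(0)={2}
  fail(8) 'a': from fail(0)=0 chase 'a': 0 ⇒ 0;  out=∅∪out(0)=∅
  fail(2) 'bb': from fail(1)=0 chase 'b': 0 ⇒ 1;  out={5}∪out(1)={5}
  fail(5) 'cb': from fail(4)=0 chase 'b': 0 ⇒ 1;  out=∅∪out(1)=∅
  fail(9) 'aa': from fail(8)=0 chase 'a': 0 ⇒ 8;  out=∅∪out(8)=∅
  fail(14) 'ba': from fail(1)=0 chase 'a': 0 ⇒ 8;  out=∅∪out(8)=∅
  fail(17) 'bc': from fail(1)=0 chase 'c': 0 ⇒ 4;  out={6}∪out(4)={2,6}
  fail(3) 'bbb': from fail(2)=1 chase 'b': 1 ⇒ 2;  out={0}∪out(2)={0,5}
  fail(6) 'cbb': from fail(5)=1 chase 'b': 1 ⇒ 2;  out=∅∪out(2)={5}
  fail(10) 'aaa': from fail(9)=8 chase 'a': 8 ⇒ 9;  out=∅∪out(9)=∅
  fail(15) 'bab': from fail(14)=8 chase 'b': 8→0 ⇒ 1;  out=∅∪out(1)=∅
  fail(7) 'cbbc': from fail(6)=2 chase 'c': 2→1 ⇒ 17;  out={1}∪out(17)={1,2,6}
  fail(11) 'aaac': from fail(10)=9 chase 'c': 9→8→0 ⇒ 4;  out=∅∪out(4)={2}
  fail(16) 'babc': from fail(15)=1 chase 'c': 1 ⇒ 17;  out={4}∪out(17)={2,4,6}
  fail(12) 'aaaca': from fail(11)=4 chase 'a': 4→0 ⇒ 8;  out=∅∪out(8)=∅
  fail(13) 'aaacaa': from fail(12)=8 chase 'a': 8 ⇒ 9;  out={3}∪out(9)={3}

Run:
i=0 'a': node 0→8
i=1 'b': node 8→1 (via fail)
i=2 'a': node 1→14
i=3 'a': node 14→9 (via fail)
i=4 'a': node 9→10
i=5 'c': node 10→11  emit P2@[5:5]
i=6 'a': node 11→12
i=7 'a': node 12→13  emit P3@[2:7]
i=8 'b': node 13→1 (via fail)
i=9 'b': node 1→2  emit P5@[8:9]
i=10 'b': node 2→3  emit P0@[8:10],P5@[9:10]
i=11 'a': node 3→14 (via fail)
i=12 'a': node 14→9 (via fail)
i=13 'a': node 9→10
i=14 'c': node 10→11  emit P2@[14:14]
i=15 'a': node 11→12
i=16 'a': node 12→13  emit P3@[11:16]
i=17 'b': node 13→1 (via fail)
i=18 'c': node 1→17  emit P2@[18:18],P6@[17:18]
i=19 'b': node 17→5 (via fail)
i=20 'b': node 5→6  emit P5@[19:20]
i=21 'b': node 6→3 (via fail)  emit P0@[19:21],P5@[20:21]
i=22 'a': node 3→14 (via fail)
i=23 'a': node 14→9 (via fail)
i=24 'a': node 9→10
i=25 'a': node 10→10 (via fail)
i=26 'c': node 10→11  emit P2@[26:26]
i=27 'a': node 11→12
i=28 'a': node 12→13  emit P3@[23:28]
i=29 'a': node 13→10 (via fail)
i=30 'c': node 10→11  emit P2@[30:30]
i=31 'b': node 11→5 (via fail)
i=32 'b': node 5→6  emit P5@[31:32]
i=33 'b': node 6→3 (via fail)  emit P0@[31:33],P5@[32:33]
i=34 'b': node 3→3 (via fail)  emit P0@[32:34],P5@[33:34]
i=35 'b': node 3→3 (via fail)  emit P0@[33:35],P5@[34:35]
i=36 'b': node 3→3 (via fail)  emit P0@[34:36],P5@[35:36]
i=37 'b': node 3→3 (via fail)  emit P0@[35:37],P5@[36:37]
i=38 'a': node 3→14 (via fail)
i=39 'b': node 14→15
i=40 'a': node 15→14 (via fail)
i=41 'b': node 14→15
i=42 'c': node 15→16  emit P2@[42:42],P4@[39:42],P6@[41:42]
i=43 'a': node 16→8 (via fail)
i=44 'a': node 8→9
i=45 'a': node 9→10
i=46 'c': node 10→11  emit P2@[46:46]
i=47 'a': node 11→12
i=48 'a': node 12→13  emit P3@[43:48]
i=49 'b': node 13→1 (via fail)
i=50 'b': node 1→2  emit P5@[49:50]
i=51 'b': node 2→3  emit P0@[49:51],P5@[50:51]
i=52 'b': node 3→3 (via fail)  emit P0@[50:52],P5@[51:52]
i=53 'c': node 3→17 (via fail)  emit P2@[53:53],P6@[52:53]
i=54 'b': node 17→5 (via fail)
i=55 'b': node 5→6  emit P5@[54:55]
i=56 'b': node 6→3 (via fail)  emit P0@[54:56],P5@[55:56]
i=57 'c': node 3→17 (via fail)  emit P2@[57:57],P6@[56:57]
i=58 'a': node 17→8 (via fail)
i=59 'c': node 8→4 (via fail)  emit P2@[59:59]
i=60 'a': node 4→8 (via fail)
i=61 'a': node 8→9
i=62 'a': node 9→10
i=63 'c': node 10→11  emit P2@[63:63]
i=64 'a': node 11→12
i=65 'a': node 12→13  emit P3@[60:65]
i=66 'b': node 13→1 (via fail)
i=67 'b': node 1→2  emit P5@[66:67]

Result: [[5,2],[7,3],[9,5],[10,0],[10,5],[14,2],[16,3],[18,2],[18,6],[20,5],[21,0],[21,5],[26,2],[28,3],[30,2],[32,5],[33,0],[33,5],[34,0],[34,5],[35,0],[35,5],[36,0],[36,5],[37,0],[37,5],[42,2],[42,4],[42,6],[46,2],[48,3],[50,5],[51,0],[51,5],[52,0],[52,5],[53,2],[53,6],[55,5],[56,0],[56,5],[57,2],[57,6],[59,2],[63,2],[65,3],[67,5]]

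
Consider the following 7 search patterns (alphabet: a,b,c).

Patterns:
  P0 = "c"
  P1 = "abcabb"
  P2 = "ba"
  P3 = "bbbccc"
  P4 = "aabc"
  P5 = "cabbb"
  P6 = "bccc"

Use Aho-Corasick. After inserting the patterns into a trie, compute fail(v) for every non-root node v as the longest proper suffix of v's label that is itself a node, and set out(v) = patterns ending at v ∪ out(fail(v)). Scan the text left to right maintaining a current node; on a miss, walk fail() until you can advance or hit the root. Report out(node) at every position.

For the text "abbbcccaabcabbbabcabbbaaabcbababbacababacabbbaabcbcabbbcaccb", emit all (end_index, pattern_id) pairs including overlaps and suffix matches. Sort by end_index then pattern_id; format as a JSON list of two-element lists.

Build:
Trie nodes:
  0='ε' goto a→2 b→8 c→1
  1='c' goto a→18  [P0 ends]
  2='a' goto a→15 b→3
  3='ab' goto c→4
  4='abc' goto a→5
  5='abca' goto b→6
  6='abcab' goto b→7
  7='abcabb' goto ·  [P1 ends]
  8='b' goto a→9 b→10 c→22
  9='ba' goto ·  [P2 ends]
  10='bb' goto b→11
  11='bbb' goto c→12
  12='bbbc' goto c→13
  13='bbbcc' goto c→14
  14='bbbccc' goto ·  [P3 ends]
  15='aa' goto b→16
  16='aab' goto c→17
  17='aabc' goto ·  [P4 ends]
  18='ca' goto b→19
  19='cab' goto b→20
  20='cabb' goto b→21
  21='cabbb' goto ·  [P5 ends]
  22='bc' goto c→23
  23='bcc' goto c→24
  24='bccc' goto ·  [P6 ends]

BFS fail/out derivation:
  n1('c'): parent n0 fail=0; on 'c' 0 → fail=0;  out {0}∪∅={0}
  n2('a'): parent n0 fail=0; on 'a' 0 → fail=0;  out ∅∪∅=∅
  n8('b'): parent n0 fail=0; on 'b' 0 → fail=0;  out ∅∪∅=∅
  n3('ab'): parent n2 fail=0; on 'b' 0 → fail=8;  out ∅∪∅=∅
  n9('ba'): parent n8 fail=0; on 'a' 0 → fail=2;  out {2}∪∅={2}
  n10('bb'): parent n8 fail=0; on 'b' 0 → fail=8;  out ∅∪∅=∅
  n15('aa'): parent n2 fail=0; on 'a' 0 → fail=2;  out ∅∪∅=∅
  n18('ca'): parent n1 fail=0; on 'a' 0 → fail=2;  out ∅∪∅=∅
  n22('bc'): parent n8 fail=0; on 'c' 0 → fail=1;  out ∅∪{0}={0}
  n4('abc'): parent n3 fail=8; on 'c' 8 → fail=22;  out ∅∪{0}={0}
  n11('bbb'): parent n10 fail=8; on 'b' 8 → fail=10;  out ∅∪∅=∅
  n16('aab'): parent n15 fail=2; on 'b' 2 → fail=3;  out ∅∪∅=∅
  n19('cab'): parent n18 fail=2; on 'b' 2 → fail=3;  out ∅∪∅=∅
  n23('bcc'): parent n22 fail=1; on 'c' 1→0 → fail=1;  out ∅∪{0}={0}
  n5('abca'): parent n4 fail=22; on 'a' 22→1 → fail=18;  out ∅∪∅=∅
  n12('bbbc'): parent n11 fail=10; on 'c' 10→8 → fail=22;  out ∅∪{0}={0}
  n17('aabc'): parent n16 fail=3; on 'c' 3 → fail=4;  out {4}∪{0}={0,4}
  n20('cabb'): parent n19 fail=3; on 'b' 3→8 → fail=10;  out ∅∪∅=∅
  n24('bccc'): parent n23 fail=1; on 'c' 1→0 → fail=1;  out {6}∪{0}={0,6}
  n6('abcab'): parent n5 fail=18; on 'b' 18 → fail=19;  out ∅∪∅=∅
  n13('bbbcc'): parent n12 fail=22; on 'c' 22 → fail=23;  out ∅∪{0}={0}
  n21('cabbb'): parent n20 fail=10; on 'b' 10 → fail=11;  out {5}∪∅={5}
  n7('abcabb'): parent n6 fail=19; on 'b' 19 → fail=20;  out {1}∪∅={1}
  n14('bbbccc'): parent n13 fail=23; on 'c' 23 → fail=24;  out {3}∪{0,6}={0,3,6}

Text stream:
[0] read 'a'  n0⇒n2
[1] read 'b'  n2⇒n3
[2] read 'b'  n3⇒n10 (via fail)
[3] read 'b'  n10⇒n11
[4] read 'c'  n11⇒n12  emit P0@[4:4]
[5] read 'c'  n12⇒n13  emit P0@[5:5]
[6] read 'c'  n13⇒n14  emit P0@[6:6],P3@[1:6],P6@[3:6]
[7] read 'a'  n14⇒n18 (via fail)
[8] read 'a'  n18⇒n15 (via fail)
[9] read 'b'  n15⇒n16
[10] read 'c'  n16⇒n17  emit P0@[10:10],P4@[7:10]
[11] read 'a'  n17⇒n5 (via fail)
[12] read 'b'  n5⇒n6
[13] read 'b'  n6⇒n7  emit P1@[8:13]
[14] read 'b'  n7⇒n21 (via fail)  emit P5@[10:14]
[15] read 'a'  n21⇒n9 (via fail)  emit P2@[14:15]
[16] read 'b'  n9⇒n3 (via fail)
[17] read 'c'  n3⇒n4  emit P0@[17:17]
[18] read 'a'  n4⇒n5
[19] read 'b'  n5⇒n6
[20] read 'b'  n6⇒n7  emit P1@[15:20]
[21] read 'b'  n7⇒n21 (via fail)  emit P5@[17:21]
[22] read 'a'  n21⇒n9 (via fail)  emit P2@[21:22]
[23] read 'a'  n9⇒n15 (via fail)
[24] read 'a'  n15⇒n15 (via fail)
[25] read 'b'  n15⇒n16
[26] read 'c'  n16⇒n17  emit P0@[26:26],P4@[23:26]
[27] read 'b'  n17⇒n8 (via fail)
[28] read 'a'  n8⇒n9  emit P2@[27:28]
[29] read 'b'  n9⇒n3 (via fail)
[30] read 'a'  n3⇒n9 (via fail)  emit P2@[29:30]
[31] read 'b'  n9⇒n3 (via fail)
[32] read 'b'  n3⇒n10 (via fail)
[33] read 'a'  n10⇒n9 (via fail)  emit P2@[32:33]
[34] read 'c'  n9⇒n1 (via fail)  emit P0@[34:34]
[35] read 'a'  n1⇒n18
[36] read 'b'  n18⇒n19
[37] read 'a'  n19⇒n9 (via fail)  emit P2@[36:37]
[38] read 'b'  n9⇒n3 (via fail)
[39] read 'a'  n3⇒n9 (via fail)  emit P2@[38:39]
[40] read 'c'  n9⇒n1 (via fail)  emit P0@[40:40]
[41] read 'a'  n1⇒n18
[42] read 'b'  n18⇒n19
[43] read 'b'  n19⇒n20
[44] read 'b'  n20⇒n21  emit P5@[40:44]
[45] read 'a'  n21⇒n9 (via fail)  emit P2@[44:45]
[46] read 'a'  n9⇒n15 (via fail)
[47] read 'b'  n15⇒n16
[48] read 'c'  n16⇒n17  emit P0@[48:48],P4@[45:48]
[49] read 'b'  n17⇒n8 (via fail)
[50] read 'c'  n8⇒n22  emit P0@[50:50]
[51] read 'a'  n22⇒n18 (via fail)
[52] read 'b'  n18⇒n19
[53] read 'b'  n19⇒n20
[54] read 'b'  n20⇒n21  emit P5@[50:54]
[55] read 'c'  n21⇒n12 (via fail)  emit P0@[55:55]
[56] read 'a'  n12⇒n18 (via fail)
[57] read 'c'  n18⇒n1 (via fail)  emit P0@[57:57]
[58] read 'c'  n1⇒n1 (via fail)  emit P0@[58:58]
[59] read 'b'  n1⇒n8 (via fail)

Result: [[4,0],[5,0],[6,0],[6,3],[6,6],[10,0],[10,4],[13,1],[14,5],[15,2],[17,0],[20,1],[21,5],[22,2],[26,0],[26,4],[28,2],[30,2],[33,2],[34,0],[37,2],[39,2],[40,0],[44,5],[45,2],[48,0],[48,4],[50,0],[54,5],[55,0],[57,0],[58,0]]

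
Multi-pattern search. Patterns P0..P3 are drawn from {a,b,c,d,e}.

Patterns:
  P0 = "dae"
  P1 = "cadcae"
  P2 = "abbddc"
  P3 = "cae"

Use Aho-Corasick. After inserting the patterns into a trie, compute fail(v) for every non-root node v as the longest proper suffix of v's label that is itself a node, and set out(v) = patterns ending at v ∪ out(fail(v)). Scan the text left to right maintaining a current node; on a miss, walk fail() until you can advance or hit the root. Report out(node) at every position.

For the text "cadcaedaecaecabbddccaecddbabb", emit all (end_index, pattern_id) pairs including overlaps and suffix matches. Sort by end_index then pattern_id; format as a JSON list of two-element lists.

Construct AC machine:
Trie (insert patterns):
  0='ε' goto a→10 c→4 d→1
  1='d' goto a→2
  2='da' goto e→3
  3='dae' goto ·  ←P0
  4='c' goto a→5
  5='ca' goto d→6 e→16
  6='cad' goto c→7
  7='cadc' goto a→8
  8='cadca' goto e→9
  9='cadcae' goto ·  ←P1
  10='a' goto b→11
  11='ab' goto b→12
  12='abb' goto d→13
  13='abbd' goto d→14
  14='abbdd' goto c→15
  15='abbddc' goto ·  ←P2
  16='cae' goto ·  ←P3

Failure links (BFS by depth):
  n1('d'): parent n0 fail=0; on 'd' 0 → fail=0;  out ∅∪∅=∅
  n4('c'): parent n0 fail=0; on 'c' 0 → fail=0;  out ∅∪∅=∅
  n10('a'): parent n0 fail=0; on 'a' 0 → fail=0;  out ∅∪∅=∅
  n2('da'): parent n1 fail=0; on 'a' 0 → fail=10;  out ∅∪∅=∅
  n5('ca'): parent n4 fail=0; on 'a' 0 → fail=10;  out ∅∪∅=∅
  n11('ab'): parent n10 fail=0; on 'b' 0 → fail=0;  out ∅∪∅=∅
  n3('dae'): parent n2 fail=10; on 'e' 10→0 → fail=0;  out {0}∪∅={0}
  n6('cad'): parent n5 fail=10; on 'd' 10→0 → fail=1;  out ∅∪∅=∅
  n12('abb'): parent n11 fail=0; on 'b' 0 → fail=0;  out ∅∪∅=∅
  n16('cae'): parent n5 fail=10; on 'e' 10→0 → fail=0;  out {3}∪∅={3}
  n7('cadc'): parent n6 fail=1; on 'c' 1→0 → fail=4;  out ∅∪∅=∅
  n13('abbd'): parent n12 fail=0; on 'd' 0 → fail=1;  out ∅∪∅=∅
  n8('cadca'): parent n7 fail=4; on 'a' 4 → fail=5;  out ∅∪∅=∅
  n14('abbdd'): parent n13 fail=1; on 'd' 1→0 → fail=1;  out ∅∪∅=∅
  n9('cadcae'): parent n8 fail=5; on 'e' 5 → fail=16;  out {1}∪{3}={1,3}
  n15('abbddc'): parent n14 fail=1; on 'c' 1→0 → fail=4;  out {2}∪∅={2}

Scan:
pos 0 'c': at 4
pos 1 'a': at 5
pos 2 'd': at 6
pos 3 'c': at 7
pos 4 'a': at 8
pos 5 'e': at 9  emit P1@[0:5],P3@[3:5]
pos 6 'd': at 1 (fail-walked)
pos 7 'a': at 2
pos 8 'e': at 3  emit P0@[6:8]
pos 9 'c': at 4 (fail-walked)
pos 10 'a': at 5
pos 11 'e': at 16  emit P3@[9:11]
pos 12 'c': at 4 (fail-walked)
pos 13 'a': at 5
pos 14 'b': at 11 (fail-walked)
pos 15 'b': at 12
pos 16 'd': at 13
pos 17 'd': at 14
pos 18 'c': at 15  emit P2@[13:18]
pos 19 'c': at 4 (fail-walked)
pos 20 'a': at 5
pos 21 'e': at 16  emit P3@[19:21]
pos 22 'c': at 4 (fail-walked)
pos 23 'd': at 1 (fail-walked)
pos 24 'd': at 1 (fail-walked)
pos 25 'b': at 0 (fail-walked)
pos 26 'a': at 10
pos 27 'b': at 11
pos 28 'b': at 12

Result: [[5,1],[5,3],[8,0],[11,3],[18,2],[21,3]]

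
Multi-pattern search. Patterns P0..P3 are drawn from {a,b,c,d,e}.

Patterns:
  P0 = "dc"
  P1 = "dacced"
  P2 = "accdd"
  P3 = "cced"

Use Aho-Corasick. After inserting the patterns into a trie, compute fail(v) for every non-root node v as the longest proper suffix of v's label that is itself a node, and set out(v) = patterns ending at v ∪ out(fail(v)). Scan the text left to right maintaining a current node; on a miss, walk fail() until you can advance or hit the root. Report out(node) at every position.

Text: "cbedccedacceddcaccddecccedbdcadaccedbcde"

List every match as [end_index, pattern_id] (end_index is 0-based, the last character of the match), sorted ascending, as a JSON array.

Construct AC machine:
Trie nodes:
  n0 'ε': a→8 c→13 d→1
  n1 'd': a→3 c→2
  n2 'dc': ·  ←P0
  n3 'da': c→4
  n4 'dac': c→5
  n5 'dacc': e→6
  n6 'dacce': d→7
  n7 'dacced': ·  ←P1
  n8 'a': c→9
  n9 'ac': c→10
  n10 'acc': d→11
  n11 'accd': d→12
  n12 'accdd': ·  ←P2
  n13 'c': c→14
  n14 'cc': e→15
  n15 'cce': d→16
  n16 'cced': ·  ←P3

Failure links (BFS by depth):
  fail(1) 'd': from fail(0)=0 chase 'd': 0 ⇒ 0;  out=∅∪out(0)=∅
  fail(8) 'a': from fail(0)=0 chase 'a': 0 ⇒ 0;  out=∅∪out(0)=∅
  fail(13) 'c': from fail(0)=0 chase 'c': 0 ⇒ 0;  out=∅∪out(0)=∅
  fail(2) 'dc': from fail(1)=0 chase 'c': 0 ⇒ 13;  out={0}∪out(13)={0}
  fail(3) 'da': from fail(1)=0 chase 'a': 0 ⇒ 8;  out=∅∪out(8)=∅
  fail(9) 'ac': from fail(8)=0 chase 'c': 0 ⇒ 13;  out=∅∪out(13)=∅
  fail(14) 'cc': from fail(13)=0 chase 'c': 0 ⇒ 13;  out=∅∪out(13)=∅
  fail(4) 'dac': from fail(3)=8 chase 'c': 8 ⇒ 9;  out=∅∪out(9)=∅
  fail(10) 'acc': from fail(9)=13 chase 'c': 13 ⇒ 14;  out=∅∪out(14)=∅
  fail(15) 'cce': from fail(14)=13 chase 'e': 13→0 ⇒ 0;  out=∅∪out(0)=∅
  fail(5) 'dacc': from fail(4)=9 chase 'c': 9 ⇒ 10;  out=∅∪out(10)=∅
  fail(11) 'accd': from fail(10)=14 chase 'd': 14→13→0 ⇒ 1;  out=∅∪out(1)=∅
  fail(16) 'cced': from fail(15)=0 chase 'd': 0 ⇒ 1;  out={3}∪out(1)={3}
  fail(6) 'dacce': from fail(5)=10 chase 'e': 10→14 ⇒ 15;  out=∅∪out(15)=∅
  fail(12) 'accdd': from fail(11)=1 chase 'd': 1→0 ⇒ 1;  out={2}∪out(1)={2}
  fail(7) 'dacced': from fail(6)=15 chase 'd': 15 ⇒ 16;  out={1}∪out(16)={1,3}

Scan:
i=0 'c': node 0→13
i=1 'b': node 13→0 ·f
i=2 'e': node 0→0
i=3 'd': node 0→1
i=4 'c': node 1→2  emit P0@[3:4]
i=5 'c': node 2→14 ·f
i=6 'e': node 14→15
i=7 'd': node 15→16  emit P3@[4:7]
i=8 'a': node 16→3 ·f
i=9 'c': node 3→4
i=10 'c': node 4→5
i=11 'e': node 5→6
i=12 'd': node 6→7  emit P1@[7:12],P3@[9:12]
i=13 'd': node 7→1 ·f
i=14 'c': node 1→2  emit P0@[13:14]
i=15 'a': node 2→8 ·f
i=16 'c': node 8→9
i=17 'c': node 9→10
i=18 'd': node 10→11
i=19 'd': node 11→12  emit P2@[15:19]
i=20 'e': node 12→0 ·f
i=21 'c': node 0→13
i=22 'c': node 13→14
i=23 'c': node 14→14 ·f
i=24 'e': node 14→15
i=25 'd': node 15→16  emit P3@[22:25]
i=26 'b': node 16→0 ·f
i=27 'd': node 0→1
i=28 'c': node 1→2  emit P0@[27:28]
i=29 'a': node 2→8 ·f
i=30 'd': node 8→1 ·f
i=31 'a': node 1→3
i=32 'c': node 3→4
i=33 'c': node 4→5
i=34 'e': node 5→6
i=35 'd': node 6→7  emit P1@[30:35],P3@[32:35]
i=36 'b': node 7→0 ·f
i=37 'c': node 0→13
i=38 'd': node 13→1 ·f
i=39 'e': node 1→0 ·f

All matches (sorted): [[4,0],[7,3],[12,1],[12,3],[14,0],[19,2],[25,3],[28,0],[35,1],[35,3]]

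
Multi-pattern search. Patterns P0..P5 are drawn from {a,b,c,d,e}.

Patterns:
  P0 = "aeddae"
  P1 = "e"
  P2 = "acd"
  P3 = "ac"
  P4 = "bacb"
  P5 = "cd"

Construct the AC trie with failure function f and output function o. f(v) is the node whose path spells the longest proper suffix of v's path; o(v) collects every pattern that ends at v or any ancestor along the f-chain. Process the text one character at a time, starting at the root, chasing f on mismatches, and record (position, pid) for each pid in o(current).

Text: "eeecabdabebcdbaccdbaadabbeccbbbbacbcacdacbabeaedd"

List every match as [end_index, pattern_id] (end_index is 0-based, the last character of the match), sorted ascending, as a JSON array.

Construct AC machine:
Trie nodes:
  n0 'ε': a→1 b→10 c→14 e→7
  n1 'a': c→8 e→2
  n2 'ae': d→3
  n3 'aed': d→4
  n4 'aedd': a→5
  n5 'aedda': e→6
  n6 'aeddae': ·  [P0 ends]
  n7 'e': ·  [P1 ends]
  n8 'ac': d→9  [P3 ends]
  n9 'acd': ·  [P2 ends]
  n10 'b': a→11
  n11 'ba': c→12
  n12 'bac': b→13
  n13 'bacb': ·  [P4 ends]
  n14 'c': d→15
  n15 'cd': ·  [P5 ends]

BFS fail/out derivation:
  fail(1) 'a': from fail(0)=0 chase 'a': 0 ⇒ 0;  out=∅∪out(0)=∅
  fail(7) 'e': from fail(0)=0 chase 'e': 0 ⇒ 0;  out={1}∪out(0)={1}
  fail(10) 'b': from fail(0)=0 chase 'b': 0 ⇒ 0;  out=∅∪out(0)=∅
  fail(14) 'c': from fail(0)=0 chase 'c': 0 ⇒ 0;  out=∅∪out(0)=∅
  fail(2) 'ae': from fail(1)=0 chase 'e': 0 ⇒ 7;  out=∅∪out(7)={1}
  fail(8) 'ac': from fail(1)=0 chase 'c': 0 ⇒ 14;  out={3}∪out(14)={3}
  fail(11) 'ba': from fail(10)=0 chase 'a': 0 ⇒ 1;  out=∅∪out(1)=∅
  fail(15) 'cd': from fail(14)=0 chase 'd': 0 ⇒ 0;  out={5}∪out(0)={5}
  fail(3) 'aed': from fail(2)=7 chase 'd': 7→0 ⇒ 0;  out=∅∪out(0)=∅
  fail(9) 'acd': from fail(8)=14 chase 'd': 14 ⇒ 15;  out={2}∪out(15)={2,5}
  fail(12) 'bac': from fail(11)=1 chase 'c': 1 ⇒ 8;  out=∅∪out(8)={3}
  fail(4) 'aedd': from fail(3)=0 chase 'd': 0 ⇒ 0;  out=∅∪out(0)=∅
  fail(13) 'bacb': from fail(12)=8 chase 'b': 8→14→0 ⇒ 10;  out={4}∪out(10)={4}
  fail(5) 'aedda': from fail(4)=0 chase 'a': 0 ⇒ 1;  out=∅∪out(1)=∅
  fail(6) 'aeddae': from fail(5)=1 chase 'e': 1 ⇒ 2;  out={0}∪out(2)={0,1}

Run:
i=0 'e': node 0→7  ** P1@[0:0]
i=1 'e': node 7→7 (via fail)  ** P1@[1:1]
i=2 'e': node 7→7 (via fail)  ** P1@[2:2]
i=3 'c': node 7→14 (via fail)
i=4 'a': node 14→1 (via fail)
i=5 'b': node 1→10 (via fail)
i=6 'd': node 10→0 (via fail)
i=7 'a': node 0→1
i=8 'b': node 1→10 (via fail)
i=9 'e': node 10→7 (via fail)  ** P1@[9:9]
i=10 'b': node 7→10 (via fail)
i=11 'c': node 10→14 (via fail)
i=12 'd': node 14→15  ** P5@[11:12]
i=13 'b': node 15→10 (via fail)
i=14 'a': node 10→11
i=15 'c': node 11→12  ** P3@[14:15]
i=16 'c': node 12→14 (via fail)
i=17 'd': node 14→15  ** P5@[16:17]
i=18 'b': node 15→10 (via fail)
i=19 'a': node 10→11
i=20 'a': node 11→1 (via fail)
i=21 'd': node 1→0 (via fail)
i=22 'a': node 0→1
i=23 'b': node 1→10 (via fail)
i=24 'b': node 10→10 (via fail)
i=25 'e': node 10→7 (via fail)  ** P1@[25:25]
i=26 'c': node 7→14 (via fail)
i=27 'c': node 14→14 (via fail)
i=28 'b': node 14→10 (via fail)
i=29 'b': node 10→10 (via fail)
i=30 'b': node 10→10 (via fail)
i=31 'b': node 10→10 (via fail)
i=32 'a': node 10→11
i=33 'c': node 11→12  ** P3@[32:33]
i=34 'b': node 12→13  ** P4@[31:34]
i=35 'c': node 13→14 (via fail)
i=36 'a': node 14→1 (via fail)
i=37 'c': node 1→8  ** P3@[36:37]
i=38 'd': node 8→9  ** P2@[36:38],P5@[37:38]
i=39 'a': node 9→1 (via fail)
i=40 'c': node 1→8  ** P3@[39:40]
i=41 'b': node 8→10 (via fail)
i=42 'a': node 10→11
i=43 'b': node 11→10 (via fail)
i=44 'e': node 10→7 (via fail)  ** P1@[44:44]
i=45 'a': node 7→1 (via fail)
i=46 'e': node 1→2  ** P1@[46:46]
i=47 'd': node 2→3
i=48 'd': node 3→4

Result: [[0,1],[1,1],[2,1],[9,1],[12,5],[15,3],[17,5],[25,1],[33,3],[34,4],[37,3],[38,2],[38,5],[40,3],[44,1],[46,1]]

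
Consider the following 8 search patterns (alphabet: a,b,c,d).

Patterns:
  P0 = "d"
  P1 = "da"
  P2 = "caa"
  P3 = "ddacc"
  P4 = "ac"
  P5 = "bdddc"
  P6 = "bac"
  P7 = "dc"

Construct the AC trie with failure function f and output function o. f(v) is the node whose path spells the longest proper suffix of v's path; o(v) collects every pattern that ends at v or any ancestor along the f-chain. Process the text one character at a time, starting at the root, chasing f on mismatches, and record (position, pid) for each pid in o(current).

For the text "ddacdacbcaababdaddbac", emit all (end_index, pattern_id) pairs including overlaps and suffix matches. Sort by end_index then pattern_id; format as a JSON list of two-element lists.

Build automaton:
Trie (insert patterns):
  0='ε' goto a→10 b→12 c→3 d→1
  1='d' goto a→2 c→19 d→6  ←P0
  2='da' goto ·  ←P1
  3='c' goto a→4
  4='ca' goto a→5
  5='caa' goto ·  ←P2
  6='dd' goto a→7
  7='dda' goto c→8
  8='ddac' goto c→9
  9='ddacc' goto ·  ←P3
  10='a' goto c→11
  11='ac' goto ·  ←P4
  12='b' goto a→17 d→13
  13='bd' goto d→14
  14='bdd' goto d→15
  15='bddd' goto c→16
  16='bdddc' goto ·  ←P5
  17='ba' goto c→18
  18='bac' goto ·  ←P6
  19='dc' goto ·  ←P7

Failure links (BFS by depth):
  fail(1) 'd': from fail(0)=0 chase 'd': 0 ⇒ 0;  out={0}∪out(0)={0}
  fail(3) 'c': from fail(0)=0 chase 'c': 0 ⇒ 0;  out=∅∪out(0)=∅
  fail(10) 'a': from fail(0)=0 chase 'a': 0 ⇒ 0;  out=∅∪out(0)=∅
  fail(12) 'b': from fail(0)=0 chase 'b': 0 ⇒ 0;  out=∅∪out(0)=∅
  fail(2) 'da': from fail(1)=0 chase 'a': 0 ⇒ 10;  out={1}∪out(10)={1}
  fail(4) 'ca': from fail(3)=0 chase 'a': 0 ⇒ 10;  out=∅∪out(10)=∅
  fail(6) 'dd': from fail(1)=0 chase 'd': 0 ⇒ 1;  out=∅∪out(1)={0}
  fail(11) 'ac': from fail(10)=0 chase 'c': 0 ⇒ 3;  out={4}∪out(3)={4}
  fail(13) 'bd': from fail(12)=0 chase 'd': 0 ⇒ 1;  out=∅∪out(1)={0}
  fail(17) 'ba': from fail(12)=0 chase 'a': 0 ⇒ 10;  out=∅∪out(10)=∅
  fail(19) 'dc': from fail(1)=0 chase 'c': 0 ⇒ 3;  out={7}∪out(3)={7}
  fail(5) 'caa': from fail(4)=10 chase 'a': 10→0 ⇒ 10;  out={2}∪out(10)={2}
  fail(7) 'dda': from fail(6)=1 chase 'a': 1 ⇒ 2;  out=∅∪out(2)={1}
  fail(14) 'bdd': from fail(13)=1 chase 'd': 1 ⇒ 6;  out=∅∪out(6)={0}
  fail(18) 'bac': from fail(17)=10 chase 'c': 10 ⇒ 11;  out={6}∪out(11)={4,6}
  fail(8) 'ddac': from fail(7)=2 chase 'c': 2→10 ⇒ 11;  out=∅∪out(11)={4}
  fail(15) 'bddd': from fail(14)=6 chase 'd': 6→1 ⇒ 6;  out=∅∪out(6)={0}
  fail(9) 'ddacc': from fail(8)=11 chase 'c': 11→3→0 ⇒ 3;  out={3}∪out(3)={3}
  fail(16) 'bdddc': from fail(15)=6 chase 'c': 6→1 ⇒ 19;  out={5}∪out(19)={5,7}

Run:
i=0 'd': node 0→1  → match P0@[0:0]
i=1 'd': node 1→6  → match P0@[1:1]
i=2 'a': node 6→7  → match P1@[1:2]
i=3 'c': node 7→8  → match P4@[2:3]
i=4 'd': node 8→1 (via fail)  → match P0@[4:4]
i=5 'a': node 1→2  → match P1@[4:5]
i=6 'c': node 2→11 (via fail)  → match P4@[5:6]
i=7 'b': node 11→12 (via fail)
i=8 'c': node 12→3 (via fail)
i=9 'a': node 3→4
i=10 'a': node 4→5  → match P2@[8:10]
i=11 'b': node 5→12 (via fail)
i=12 'a': node 12→17
i=13 'b': node 17→12 (via fail)
i=14 'd': node 12→13  → match P0@[14:14]
i=15 'a': node 13→2 (via fail)  → match P1@[14:15]
i=16 'd': node 2→1 (via fail)  → match P0@[16:16]
i=17 'd': node 1→6  → match P0@[17:17]
i=18 'b': node 6→12 (via fail)
i=19 'a': node 12→17
i=20 'c': node 17→18  → match P4@[19:20],P6@[18:20]

Matches: [[0,0],[1,0],[2,1],[3,4],[4,0],[5,1],[6,4],[10,2],[14,0],[15,1],[16,0],[17,0],[20,4],[20,6]]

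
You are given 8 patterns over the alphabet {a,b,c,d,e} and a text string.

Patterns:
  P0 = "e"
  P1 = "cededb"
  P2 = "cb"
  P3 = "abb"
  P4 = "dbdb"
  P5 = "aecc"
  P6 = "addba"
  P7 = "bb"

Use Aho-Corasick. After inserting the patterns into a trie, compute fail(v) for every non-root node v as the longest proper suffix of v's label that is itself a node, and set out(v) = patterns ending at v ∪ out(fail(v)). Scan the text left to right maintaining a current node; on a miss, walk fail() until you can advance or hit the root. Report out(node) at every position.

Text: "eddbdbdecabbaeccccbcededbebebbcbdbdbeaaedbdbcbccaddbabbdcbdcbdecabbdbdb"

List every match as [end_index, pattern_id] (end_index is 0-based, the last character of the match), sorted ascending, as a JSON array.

Build:
Trie (insert patterns):
  n0 'ε': a→9 b→23 c→2 d→12 e→1
  n1 'e': ·  ←P0
  n2 'c': b→8 e→3
  n3 'ce': d→4
  n4 'ced': e→5
  n5 'cede': d→6
  n6 'ceded': b→7
  n7 'cededb': ·  ←P1
  n8 'cb': ·  ←P2
  n9 'a': b→10 d→19 e→16
  n10 'ab': b→11
  n11 'abb': ·  ←P3
  n12 'd': b→13
  n13 'db': d→14
  n14 'dbd': b→15
  n15 'dbdb': ·  ←P4
  n16 'ae': c→17
  n17 'aec': c→18
  n18 'aecc': ·  ←P5
  n19 'ad': d→20
  n20 'add': b→21
  n21 'addb': a→22
  n22 'addba': ·  ←P6
  n23 'b': b→24
  n24 'bb': ·  ←P7

BFS fail/out derivation:
  fail(1) 'e': from fail(0)=0 chase 'e': 0 ⇒ 0;  out={0}∪out(0)={0}
  fail(2) 'c': from fail(0)=0 chase 'c': 0 ⇒ 0;  out=∅∪out(0)=∅
  fail(9) 'a': from fail(0)=0 chase 'a': 0 ⇒ 0;  out=∅∪out(0)=∅
  fail(12) 'd': from fail(0)=0 chase 'd': 0 ⇒ 0;  out=∅∪out(0)=∅
  fail(23) 'b': from fail(0)=0 chase 'b': 0 ⇒ 0;  out=∅∪out(0)=∅
  fail(3) 'ce': from fail(2)=0 chase 'e': 0 ⇒ 1;  out=∅∪out(1)={0}
  fail(8) 'cb': from fail(2)=0 chase 'b': 0 ⇒ 23;  out={2}∪out(23)={2}
  fail(10) 'ab': from fail(9)=0 chase 'b': 0 ⇒ 23;  out=∅∪out(23)=∅
  fail(13) 'db': from fail(12)=0 chase 'b': 0 ⇒ 23;  out=∅∪out(23)=∅
  fail(16) 'ae': from fail(9)=0 chase 'e': 0 ⇒ 1;  out=∅∪out(1)={0}
  fail(19) 'ad': from fail(9)=0 chase 'd': 0 ⇒ 12;  out=∅∪out(12)=∅
  fail(24) 'bb': from fail(23)=0 chase 'b': 0 ⇒ 23;  out={7}∪out(23)={7}
  fail(4) 'ced': from fail(3)=1 chase 'd': 1→0 ⇒ 12;  out=∅∪out(12)=∅
  fail(11) 'abb': from fail(10)=23 chase 'b': 23 ⇒ 24;  out={3}∪out(24)={3,7}
  fail(14) 'dbd': from fail(13)=23 chase 'd': 23→0 ⇒ 12;  out=∅∪out(12)=∅
  fail(17) 'aec': from fail(16)=1 chase 'c': 1→0 ⇒ 2;  out=∅∪out(2)=∅
  fail(20) 'add': from fail(19)=12 chase 'd': 12→0 ⇒ 12;  out=∅∪out(12)=∅
  fail(5) 'cede': from fail(4)=12 chase 'e': 12→0 ⇒ 1;  out=∅∪out(1)={0}
  fail(15) 'dbdb': from fail(14)=12 chase 'b': 12 ⇒ 13;  out={4}∪out(13)={4}
  fail(18) 'aecc': from fail(17)=2 chase 'c': 2→0 ⇒ 2;  out={5}∪out(2)={5}
  fail(21) 'addb': from fail(20)=12 chase 'b': 12 ⇒ 13;  out=∅∪out(13)=∅
  fail(6) 'ceded': from fail(5)=1 chase 'd': 1→0 ⇒ 12;  out=∅∪out(12)=∅
  fail(22) 'addba': from fail(21)=13 chase 'a': 13→23→0 ⇒ 9;  out={6}∪out(9)={6}
  fail(7) 'cededb': from fail(6)=12 chase 'b': 12 ⇒ 13;  out={1}∪out(13)={1}

Text stream:
pos 0 'e': at 1  ** P0@[0:0]
pos 1 'd': at 12 ·f
pos 2 'd': at 12 ·f
pos 3 'b': at 13
pos 4 'd': at 14
pos 5 'b': at 15  ** P4@[2:5]
pos 6 'd': at 14 ·f
pos 7 'e': at 1 ·f  ** P0@[7:7]
pos 8 'c': at 2 ·f
pos 9 'a': at 9 ·f
pos 10 'b': at 10
pos 11 'b': at 11  ** P3@[9:11],P7@[10:11]
pos 12 'a': at 9 ·f
pos 13 'e': at 16  ** P0@[13:13]
pos 14 'c': at 17
pos 15 'c': at 18  ** P5@[12:15]
pos 16 'c': at 2 ·f
pos 17 'c': at 2 ·f
pos 18 'b': at 8  ** P2@[17:18]
pos 19 'c': at 2 ·f
pos 20 'e': at 3  ** P0@[20:20]
pos 21 'd': at 4
pos 22 'e': at 5  ** P0@[22:22]
pos 23 'd': at 6
pos 24 'b': at 7  ** P1@[19:24]
pos 25 'e': at 1 ·f  ** P0@[25:25]
pos 26 'b': at 23 ·f
pos 27 'e': at 1 ·f  ** P0@[27:27]
pos 28 'b': at 23 ·f
pos 29 'b': at 24  ** P7@[28:29]
pos 30 'c': at 2 ·f
pos 31 'b': at 8  ** P2@[30:31]
pos 32 'd': at 12 ·f
pos 33 'b': at 13
pos 34 'd': at 14
pos 35 'b': at 15  ** P4@[32:35]
pos 36 'e': at 1 ·f  ** P0@[36:36]
pos 37 'a': at 9 ·f
pos 38 'a': at 9 ·f
pos 39 'e': at 16  ** P0@[39:39]
pos 40 'd': at 12 ·f
pos 41 'b': at 13
pos 42 'd': at 14
pos 43 'b': at 15  ** P4@[40:43]
pos 44 'c': at 2 ·f
pos 45 'b': at 8  ** P2@[44:45]
pos 46 'c': at 2 ·f
pos 47 'c': at 2 ·f
pos 48 'a': at 9 ·f
pos 49 'd': at 19
pos 50 'd': at 20
pos 51 'b': at 21
pos 52 'a': at 22  ** P6@[48:52]
pos 53 'b': at 10 ·f
pos 54 'b': at 11  ** P3@[52:54],P7@[53:54]
pos 55 'd': at 12 ·f
pos 56 'c': at 2 ·f
pos 57 'b': at 8  ** P2@[56:57]
pos 58 'd': at 12 ·f
pos 59 'c': at 2 ·f
pos 60 'b': at 8  ** P2@[59:60]
pos 61 'd': at 12 ·f
pos 62 'e': at 1 ·f  ** P0@[62:62]
pos 63 'c': at 2 ·f
pos 64 'a': at 9 ·f
pos 65 'b': at 10
pos 66 'b': at 11  ** P3@[64:66],P7@[65:66]
pos 67 'd': at 12 ·f
pos 68 'b': at 13
pos 69 'd': at 14
pos 70 'b': at 15  ** P4@[67:70]

All matches (sorted): [[0,0],[5,4],[7,0],[11,3],[11,7],[13,0],[15,5],[18,2],[20,0],[22,0],[24,1],[25,0],[27,0],[29,7],[31,2],[35,4],[36,0],[39,0],[43,4],[45,2],[52,6],[54,3],[54,7],[57,2],[60,2],[62,0],[66,3],[66,7],[70,4]]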